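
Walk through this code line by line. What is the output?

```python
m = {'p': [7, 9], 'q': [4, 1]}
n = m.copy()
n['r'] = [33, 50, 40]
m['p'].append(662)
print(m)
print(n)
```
{'p': [7, 9, 662], 'q': [4, 1]}
{'p': [7, 9, 662], 'q': [4, 1], 'r': [33, 50, 40]}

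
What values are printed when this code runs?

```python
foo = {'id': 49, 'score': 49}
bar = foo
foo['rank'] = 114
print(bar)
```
{'id': 49, 'score': 49, 'rank': 114}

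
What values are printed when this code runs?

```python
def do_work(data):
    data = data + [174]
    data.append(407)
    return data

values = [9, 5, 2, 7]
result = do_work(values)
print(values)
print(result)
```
[9, 5, 2, 7]
[9, 5, 2, 7, 174, 407]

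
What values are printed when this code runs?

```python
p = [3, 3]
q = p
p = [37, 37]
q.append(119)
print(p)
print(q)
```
[37, 37]
[3, 3, 119]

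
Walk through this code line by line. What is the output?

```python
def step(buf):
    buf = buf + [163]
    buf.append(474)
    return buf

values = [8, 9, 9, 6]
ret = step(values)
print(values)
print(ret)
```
[8, 9, 9, 6]
[8, 9, 9, 6, 163, 474]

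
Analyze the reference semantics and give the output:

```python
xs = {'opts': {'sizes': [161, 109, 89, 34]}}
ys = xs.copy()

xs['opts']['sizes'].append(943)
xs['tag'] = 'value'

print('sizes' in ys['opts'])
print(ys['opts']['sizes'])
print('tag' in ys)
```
True
[161, 109, 89, 34, 943]
False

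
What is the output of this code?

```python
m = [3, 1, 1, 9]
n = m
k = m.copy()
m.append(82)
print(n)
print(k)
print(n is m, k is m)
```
[3, 1, 1, 9, 82]
[3, 1, 1, 9]
True False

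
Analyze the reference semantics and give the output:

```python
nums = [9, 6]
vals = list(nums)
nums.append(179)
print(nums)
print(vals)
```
[9, 6, 179]
[9, 6]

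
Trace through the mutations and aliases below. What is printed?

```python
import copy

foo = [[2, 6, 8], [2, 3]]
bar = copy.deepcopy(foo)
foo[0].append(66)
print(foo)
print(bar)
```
[[2, 6, 8, 66], [2, 3]]
[[2, 6, 8], [2, 3]]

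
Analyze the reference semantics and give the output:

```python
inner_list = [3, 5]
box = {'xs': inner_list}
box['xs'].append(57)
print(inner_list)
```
[3, 5, 57]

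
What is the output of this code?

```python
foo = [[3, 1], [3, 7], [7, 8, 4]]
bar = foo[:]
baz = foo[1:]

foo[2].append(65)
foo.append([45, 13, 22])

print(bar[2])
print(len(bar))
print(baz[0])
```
[7, 8, 4, 65]
3
[3, 7]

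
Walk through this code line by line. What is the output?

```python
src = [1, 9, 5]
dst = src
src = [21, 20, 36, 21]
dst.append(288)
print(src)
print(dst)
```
[21, 20, 36, 21]
[1, 9, 5, 288]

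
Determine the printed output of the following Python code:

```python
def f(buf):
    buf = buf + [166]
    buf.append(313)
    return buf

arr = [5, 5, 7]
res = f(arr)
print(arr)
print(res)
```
[5, 5, 7]
[5, 5, 7, 166, 313]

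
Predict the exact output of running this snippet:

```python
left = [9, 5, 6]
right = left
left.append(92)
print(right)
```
[9, 5, 6, 92]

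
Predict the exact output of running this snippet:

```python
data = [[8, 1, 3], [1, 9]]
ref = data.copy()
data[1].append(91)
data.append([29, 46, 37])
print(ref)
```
[[8, 1, 3], [1, 9, 91]]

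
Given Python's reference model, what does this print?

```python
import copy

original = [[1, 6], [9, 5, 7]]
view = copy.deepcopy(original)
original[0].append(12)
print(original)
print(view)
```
[[1, 6, 12], [9, 5, 7]]
[[1, 6], [9, 5, 7]]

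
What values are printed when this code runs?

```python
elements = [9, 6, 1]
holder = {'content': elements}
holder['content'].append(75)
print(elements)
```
[9, 6, 1, 75]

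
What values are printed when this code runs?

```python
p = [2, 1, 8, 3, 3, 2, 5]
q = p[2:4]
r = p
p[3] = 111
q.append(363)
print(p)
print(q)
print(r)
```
[2, 1, 8, 111, 3, 2, 5]
[8, 3, 363]
[2, 1, 8, 111, 3, 2, 5]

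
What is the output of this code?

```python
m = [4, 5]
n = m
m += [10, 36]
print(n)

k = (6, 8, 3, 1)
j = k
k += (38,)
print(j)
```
[4, 5, 10, 36]
(6, 8, 3, 1)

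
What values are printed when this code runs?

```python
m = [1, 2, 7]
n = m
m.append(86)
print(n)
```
[1, 2, 7, 86]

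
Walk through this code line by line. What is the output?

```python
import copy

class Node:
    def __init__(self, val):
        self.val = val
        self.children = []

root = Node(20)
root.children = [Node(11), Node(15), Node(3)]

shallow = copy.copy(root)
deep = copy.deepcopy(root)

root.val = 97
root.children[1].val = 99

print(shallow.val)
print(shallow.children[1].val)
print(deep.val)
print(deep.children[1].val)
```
20
99
20
15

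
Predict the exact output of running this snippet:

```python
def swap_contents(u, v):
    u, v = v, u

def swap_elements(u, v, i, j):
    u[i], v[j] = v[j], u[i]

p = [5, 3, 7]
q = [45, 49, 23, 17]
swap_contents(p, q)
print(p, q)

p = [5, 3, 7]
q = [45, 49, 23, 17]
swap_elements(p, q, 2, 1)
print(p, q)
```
[5, 3, 7] [45, 49, 23, 17]
[5, 3, 49] [45, 7, 23, 17]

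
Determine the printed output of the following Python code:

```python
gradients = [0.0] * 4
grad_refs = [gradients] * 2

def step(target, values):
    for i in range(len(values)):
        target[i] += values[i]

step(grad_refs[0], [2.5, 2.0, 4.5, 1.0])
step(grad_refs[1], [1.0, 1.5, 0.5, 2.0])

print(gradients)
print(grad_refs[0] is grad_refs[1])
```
[3.5, 3.5, 5.0, 3.0]
True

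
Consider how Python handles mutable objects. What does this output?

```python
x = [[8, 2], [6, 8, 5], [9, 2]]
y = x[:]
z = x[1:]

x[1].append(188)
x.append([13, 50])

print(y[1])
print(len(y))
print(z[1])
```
[6, 8, 5, 188]
3
[9, 2]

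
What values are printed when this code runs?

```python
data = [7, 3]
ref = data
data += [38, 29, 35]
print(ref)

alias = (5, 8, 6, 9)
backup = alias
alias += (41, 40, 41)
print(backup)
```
[7, 3, 38, 29, 35]
(5, 8, 6, 9)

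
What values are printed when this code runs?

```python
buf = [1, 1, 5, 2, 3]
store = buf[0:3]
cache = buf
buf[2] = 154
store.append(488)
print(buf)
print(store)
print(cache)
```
[1, 1, 154, 2, 3]
[1, 1, 5, 488]
[1, 1, 154, 2, 3]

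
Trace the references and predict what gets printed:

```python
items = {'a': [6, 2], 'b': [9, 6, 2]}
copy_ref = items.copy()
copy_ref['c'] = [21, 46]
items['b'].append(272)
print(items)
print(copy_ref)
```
{'a': [6, 2], 'b': [9, 6, 2, 272]}
{'a': [6, 2], 'b': [9, 6, 2, 272], 'c': [21, 46]}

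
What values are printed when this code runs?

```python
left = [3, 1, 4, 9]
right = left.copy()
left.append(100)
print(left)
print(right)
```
[3, 1, 4, 9, 100]
[3, 1, 4, 9]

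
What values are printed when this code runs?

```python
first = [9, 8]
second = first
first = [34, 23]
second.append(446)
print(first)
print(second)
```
[34, 23]
[9, 8, 446]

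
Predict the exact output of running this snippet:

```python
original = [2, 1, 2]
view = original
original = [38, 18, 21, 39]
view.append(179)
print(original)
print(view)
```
[38, 18, 21, 39]
[2, 1, 2, 179]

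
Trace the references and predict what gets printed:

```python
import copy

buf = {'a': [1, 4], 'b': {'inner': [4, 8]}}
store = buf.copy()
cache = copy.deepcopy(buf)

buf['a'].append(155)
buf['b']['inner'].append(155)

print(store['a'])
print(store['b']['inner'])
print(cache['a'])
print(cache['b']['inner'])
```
[1, 4, 155]
[4, 8, 155]
[1, 4]
[4, 8]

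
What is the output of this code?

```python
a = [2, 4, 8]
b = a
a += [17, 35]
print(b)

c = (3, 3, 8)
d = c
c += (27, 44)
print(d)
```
[2, 4, 8, 17, 35]
(3, 3, 8)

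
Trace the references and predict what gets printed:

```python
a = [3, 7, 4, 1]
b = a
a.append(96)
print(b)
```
[3, 7, 4, 1, 96]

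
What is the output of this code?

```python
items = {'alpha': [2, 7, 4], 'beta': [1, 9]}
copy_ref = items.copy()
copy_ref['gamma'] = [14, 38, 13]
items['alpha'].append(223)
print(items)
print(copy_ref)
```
{'alpha': [2, 7, 4, 223], 'beta': [1, 9]}
{'alpha': [2, 7, 4, 223], 'beta': [1, 9], 'gamma': [14, 38, 13]}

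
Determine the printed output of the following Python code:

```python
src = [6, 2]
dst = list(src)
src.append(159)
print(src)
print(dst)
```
[6, 2, 159]
[6, 2]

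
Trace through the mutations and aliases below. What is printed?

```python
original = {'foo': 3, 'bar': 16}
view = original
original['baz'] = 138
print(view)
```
{'foo': 3, 'bar': 16, 'baz': 138}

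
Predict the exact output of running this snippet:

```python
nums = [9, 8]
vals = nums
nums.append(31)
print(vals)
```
[9, 8, 31]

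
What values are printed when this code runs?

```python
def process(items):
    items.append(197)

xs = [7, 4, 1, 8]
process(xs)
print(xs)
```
[7, 4, 1, 8, 197]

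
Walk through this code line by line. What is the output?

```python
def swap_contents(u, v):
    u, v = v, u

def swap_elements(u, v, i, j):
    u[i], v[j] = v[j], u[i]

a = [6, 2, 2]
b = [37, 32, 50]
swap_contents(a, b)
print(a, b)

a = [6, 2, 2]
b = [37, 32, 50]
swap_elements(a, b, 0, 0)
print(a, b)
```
[6, 2, 2] [37, 32, 50]
[37, 2, 2] [6, 32, 50]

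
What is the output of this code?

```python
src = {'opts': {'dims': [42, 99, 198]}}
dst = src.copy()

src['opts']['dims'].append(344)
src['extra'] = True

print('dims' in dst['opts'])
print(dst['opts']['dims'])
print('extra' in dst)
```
True
[42, 99, 198, 344]
False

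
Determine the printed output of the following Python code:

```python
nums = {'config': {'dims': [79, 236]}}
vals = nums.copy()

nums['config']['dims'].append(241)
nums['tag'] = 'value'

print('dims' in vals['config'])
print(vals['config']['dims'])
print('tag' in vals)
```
True
[79, 236, 241]
False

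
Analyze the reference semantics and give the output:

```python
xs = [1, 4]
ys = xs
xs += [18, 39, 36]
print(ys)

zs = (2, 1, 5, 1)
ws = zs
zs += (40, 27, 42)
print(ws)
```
[1, 4, 18, 39, 36]
(2, 1, 5, 1)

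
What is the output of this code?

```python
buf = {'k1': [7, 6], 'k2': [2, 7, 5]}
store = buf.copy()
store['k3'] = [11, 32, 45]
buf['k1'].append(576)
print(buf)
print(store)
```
{'k1': [7, 6, 576], 'k2': [2, 7, 5]}
{'k1': [7, 6, 576], 'k2': [2, 7, 5], 'k3': [11, 32, 45]}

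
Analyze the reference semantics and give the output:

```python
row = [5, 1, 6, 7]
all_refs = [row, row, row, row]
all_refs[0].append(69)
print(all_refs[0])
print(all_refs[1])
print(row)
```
[5, 1, 6, 7, 69]
[5, 1, 6, 7, 69]
[5, 1, 6, 7, 69]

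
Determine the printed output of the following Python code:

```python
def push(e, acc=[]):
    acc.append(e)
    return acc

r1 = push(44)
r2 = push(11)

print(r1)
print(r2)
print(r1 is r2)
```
[44, 11]
[44, 11]
True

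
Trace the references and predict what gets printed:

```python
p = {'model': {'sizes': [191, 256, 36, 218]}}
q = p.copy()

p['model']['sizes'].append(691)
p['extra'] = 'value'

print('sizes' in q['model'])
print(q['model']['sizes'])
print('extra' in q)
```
True
[191, 256, 36, 218, 691]
False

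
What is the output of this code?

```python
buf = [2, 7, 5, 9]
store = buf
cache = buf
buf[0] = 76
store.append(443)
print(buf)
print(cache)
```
[76, 7, 5, 9, 443]
[76, 7, 5, 9, 443]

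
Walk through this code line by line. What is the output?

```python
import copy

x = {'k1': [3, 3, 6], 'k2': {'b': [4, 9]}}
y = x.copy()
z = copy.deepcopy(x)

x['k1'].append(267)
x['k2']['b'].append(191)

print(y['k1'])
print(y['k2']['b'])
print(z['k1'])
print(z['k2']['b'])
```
[3, 3, 6, 267]
[4, 9, 191]
[3, 3, 6]
[4, 9]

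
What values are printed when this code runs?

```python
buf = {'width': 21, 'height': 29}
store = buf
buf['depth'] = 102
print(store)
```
{'width': 21, 'height': 29, 'depth': 102}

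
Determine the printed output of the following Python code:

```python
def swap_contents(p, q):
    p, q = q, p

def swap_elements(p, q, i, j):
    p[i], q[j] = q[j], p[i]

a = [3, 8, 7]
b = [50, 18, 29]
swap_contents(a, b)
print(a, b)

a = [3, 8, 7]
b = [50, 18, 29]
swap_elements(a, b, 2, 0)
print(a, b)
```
[3, 8, 7] [50, 18, 29]
[3, 8, 50] [7, 18, 29]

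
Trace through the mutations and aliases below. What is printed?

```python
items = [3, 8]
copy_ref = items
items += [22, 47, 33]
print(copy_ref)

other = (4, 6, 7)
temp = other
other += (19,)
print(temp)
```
[3, 8, 22, 47, 33]
(4, 6, 7)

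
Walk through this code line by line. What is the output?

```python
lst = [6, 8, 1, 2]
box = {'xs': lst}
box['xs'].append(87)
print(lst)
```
[6, 8, 1, 2, 87]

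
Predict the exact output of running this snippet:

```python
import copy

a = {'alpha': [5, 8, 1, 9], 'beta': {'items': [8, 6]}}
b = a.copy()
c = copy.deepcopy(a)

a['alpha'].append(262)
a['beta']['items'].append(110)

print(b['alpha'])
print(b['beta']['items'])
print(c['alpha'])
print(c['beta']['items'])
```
[5, 8, 1, 9, 262]
[8, 6, 110]
[5, 8, 1, 9]
[8, 6]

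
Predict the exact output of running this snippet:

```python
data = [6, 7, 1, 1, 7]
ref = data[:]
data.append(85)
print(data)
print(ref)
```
[6, 7, 1, 1, 7, 85]
[6, 7, 1, 1, 7]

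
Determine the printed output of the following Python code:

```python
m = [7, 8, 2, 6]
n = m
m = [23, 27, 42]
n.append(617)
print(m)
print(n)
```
[23, 27, 42]
[7, 8, 2, 6, 617]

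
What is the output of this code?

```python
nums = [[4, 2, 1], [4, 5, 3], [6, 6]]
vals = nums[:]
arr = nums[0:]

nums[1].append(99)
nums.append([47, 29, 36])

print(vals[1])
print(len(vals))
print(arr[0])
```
[4, 5, 3, 99]
3
[4, 2, 1]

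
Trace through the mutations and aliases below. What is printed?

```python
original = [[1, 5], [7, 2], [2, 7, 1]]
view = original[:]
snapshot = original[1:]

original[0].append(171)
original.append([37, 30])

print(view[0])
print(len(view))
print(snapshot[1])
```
[1, 5, 171]
3
[2, 7, 1]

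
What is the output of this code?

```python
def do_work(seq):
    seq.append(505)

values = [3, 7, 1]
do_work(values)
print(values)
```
[3, 7, 1, 505]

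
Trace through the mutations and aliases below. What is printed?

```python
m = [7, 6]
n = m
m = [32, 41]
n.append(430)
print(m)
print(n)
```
[32, 41]
[7, 6, 430]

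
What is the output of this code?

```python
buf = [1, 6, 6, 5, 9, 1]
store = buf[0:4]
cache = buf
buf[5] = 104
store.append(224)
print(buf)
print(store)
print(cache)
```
[1, 6, 6, 5, 9, 104]
[1, 6, 6, 5, 224]
[1, 6, 6, 5, 9, 104]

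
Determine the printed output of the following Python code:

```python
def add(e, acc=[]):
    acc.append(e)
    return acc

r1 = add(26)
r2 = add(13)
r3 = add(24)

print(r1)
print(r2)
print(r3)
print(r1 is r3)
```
[26, 13, 24]
[26, 13, 24]
[26, 13, 24]
True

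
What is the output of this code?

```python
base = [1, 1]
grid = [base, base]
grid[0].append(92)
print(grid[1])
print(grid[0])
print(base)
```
[1, 1, 92]
[1, 1, 92]
[1, 1, 92]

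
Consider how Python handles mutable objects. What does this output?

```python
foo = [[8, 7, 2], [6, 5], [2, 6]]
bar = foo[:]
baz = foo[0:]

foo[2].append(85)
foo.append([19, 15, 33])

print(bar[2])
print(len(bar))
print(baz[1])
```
[2, 6, 85]
3
[6, 5]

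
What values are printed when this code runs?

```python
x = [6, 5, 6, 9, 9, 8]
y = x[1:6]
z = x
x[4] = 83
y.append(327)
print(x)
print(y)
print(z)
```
[6, 5, 6, 9, 83, 8]
[5, 6, 9, 9, 8, 327]
[6, 5, 6, 9, 83, 8]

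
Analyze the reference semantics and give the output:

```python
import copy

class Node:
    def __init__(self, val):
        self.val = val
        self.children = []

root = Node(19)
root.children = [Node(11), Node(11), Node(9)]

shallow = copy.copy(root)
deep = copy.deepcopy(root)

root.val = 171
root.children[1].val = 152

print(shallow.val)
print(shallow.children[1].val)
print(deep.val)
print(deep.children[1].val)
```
19
152
19
11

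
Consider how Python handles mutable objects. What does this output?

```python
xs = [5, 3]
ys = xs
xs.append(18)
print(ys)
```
[5, 3, 18]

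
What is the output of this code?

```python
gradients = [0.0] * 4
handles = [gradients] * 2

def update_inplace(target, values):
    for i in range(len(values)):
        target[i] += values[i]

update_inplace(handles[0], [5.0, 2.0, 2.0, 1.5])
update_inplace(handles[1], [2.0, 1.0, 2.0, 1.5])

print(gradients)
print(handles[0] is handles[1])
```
[7.0, 3.0, 4.0, 3.0]
True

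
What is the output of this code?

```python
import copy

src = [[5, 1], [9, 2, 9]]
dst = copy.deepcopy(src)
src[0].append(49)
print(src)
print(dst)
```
[[5, 1, 49], [9, 2, 9]]
[[5, 1], [9, 2, 9]]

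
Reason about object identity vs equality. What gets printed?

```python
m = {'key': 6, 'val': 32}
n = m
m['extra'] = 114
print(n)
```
{'key': 6, 'val': 32, 'extra': 114}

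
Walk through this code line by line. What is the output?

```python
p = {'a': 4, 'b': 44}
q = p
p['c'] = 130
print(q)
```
{'a': 4, 'b': 44, 'c': 130}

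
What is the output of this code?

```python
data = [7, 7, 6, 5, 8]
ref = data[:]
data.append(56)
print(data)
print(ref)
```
[7, 7, 6, 5, 8, 56]
[7, 7, 6, 5, 8]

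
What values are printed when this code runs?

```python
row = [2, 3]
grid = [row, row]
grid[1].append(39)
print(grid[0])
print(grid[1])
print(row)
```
[2, 3, 39]
[2, 3, 39]
[2, 3, 39]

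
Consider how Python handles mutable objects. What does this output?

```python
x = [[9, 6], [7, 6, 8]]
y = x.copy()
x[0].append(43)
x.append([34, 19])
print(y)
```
[[9, 6, 43], [7, 6, 8]]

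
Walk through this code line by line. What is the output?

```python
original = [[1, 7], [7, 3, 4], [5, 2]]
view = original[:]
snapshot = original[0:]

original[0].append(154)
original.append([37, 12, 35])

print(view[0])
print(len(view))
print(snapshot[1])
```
[1, 7, 154]
3
[7, 3, 4]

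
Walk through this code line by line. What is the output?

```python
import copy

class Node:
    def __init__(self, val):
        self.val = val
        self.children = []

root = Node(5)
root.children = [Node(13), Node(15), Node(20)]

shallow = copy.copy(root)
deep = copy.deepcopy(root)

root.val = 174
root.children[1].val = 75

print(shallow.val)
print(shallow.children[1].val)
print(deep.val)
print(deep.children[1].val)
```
5
75
5
15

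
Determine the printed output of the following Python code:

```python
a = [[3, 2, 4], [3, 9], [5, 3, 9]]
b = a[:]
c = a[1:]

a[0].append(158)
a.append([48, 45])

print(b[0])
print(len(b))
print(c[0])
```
[3, 2, 4, 158]
3
[3, 9]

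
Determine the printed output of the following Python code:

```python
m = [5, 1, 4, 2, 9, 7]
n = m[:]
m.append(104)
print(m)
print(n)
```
[5, 1, 4, 2, 9, 7, 104]
[5, 1, 4, 2, 9, 7]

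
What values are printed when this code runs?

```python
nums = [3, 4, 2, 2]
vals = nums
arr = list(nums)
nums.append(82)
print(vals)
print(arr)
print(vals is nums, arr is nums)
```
[3, 4, 2, 2, 82]
[3, 4, 2, 2]
True False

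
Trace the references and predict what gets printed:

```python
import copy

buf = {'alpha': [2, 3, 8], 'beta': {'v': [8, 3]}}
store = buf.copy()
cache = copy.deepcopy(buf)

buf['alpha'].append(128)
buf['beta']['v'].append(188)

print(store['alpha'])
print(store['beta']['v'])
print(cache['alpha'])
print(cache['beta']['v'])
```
[2, 3, 8, 128]
[8, 3, 188]
[2, 3, 8]
[8, 3]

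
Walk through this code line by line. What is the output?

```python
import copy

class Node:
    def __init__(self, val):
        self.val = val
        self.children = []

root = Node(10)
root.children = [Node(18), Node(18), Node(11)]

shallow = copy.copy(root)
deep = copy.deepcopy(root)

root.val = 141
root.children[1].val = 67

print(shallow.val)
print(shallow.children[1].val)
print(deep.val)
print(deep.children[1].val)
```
10
67
10
18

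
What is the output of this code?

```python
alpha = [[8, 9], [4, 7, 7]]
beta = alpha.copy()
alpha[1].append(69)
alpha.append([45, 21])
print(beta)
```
[[8, 9], [4, 7, 7, 69]]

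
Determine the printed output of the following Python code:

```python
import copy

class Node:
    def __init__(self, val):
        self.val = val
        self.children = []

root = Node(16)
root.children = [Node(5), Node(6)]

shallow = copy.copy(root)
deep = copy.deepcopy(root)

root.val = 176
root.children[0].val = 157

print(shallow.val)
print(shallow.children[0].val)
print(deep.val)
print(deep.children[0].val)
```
16
157
16
5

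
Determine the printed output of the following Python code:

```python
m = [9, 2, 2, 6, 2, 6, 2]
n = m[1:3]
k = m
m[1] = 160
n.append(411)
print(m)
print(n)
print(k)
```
[9, 160, 2, 6, 2, 6, 2]
[2, 2, 411]
[9, 160, 2, 6, 2, 6, 2]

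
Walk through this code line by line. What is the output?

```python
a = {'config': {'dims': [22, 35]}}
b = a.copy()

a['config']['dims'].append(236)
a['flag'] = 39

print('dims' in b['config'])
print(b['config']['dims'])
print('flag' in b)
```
True
[22, 35, 236]
False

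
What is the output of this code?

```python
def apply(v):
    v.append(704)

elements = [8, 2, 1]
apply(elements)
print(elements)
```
[8, 2, 1, 704]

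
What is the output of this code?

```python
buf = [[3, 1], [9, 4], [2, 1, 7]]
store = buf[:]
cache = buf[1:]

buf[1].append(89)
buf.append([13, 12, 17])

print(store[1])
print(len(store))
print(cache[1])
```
[9, 4, 89]
3
[2, 1, 7]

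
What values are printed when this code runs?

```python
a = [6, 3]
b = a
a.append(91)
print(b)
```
[6, 3, 91]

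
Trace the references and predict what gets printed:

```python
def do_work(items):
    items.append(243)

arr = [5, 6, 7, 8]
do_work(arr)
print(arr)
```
[5, 6, 7, 8, 243]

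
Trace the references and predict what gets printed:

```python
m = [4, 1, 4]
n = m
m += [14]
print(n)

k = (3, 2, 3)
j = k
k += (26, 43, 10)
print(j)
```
[4, 1, 4, 14]
(3, 2, 3)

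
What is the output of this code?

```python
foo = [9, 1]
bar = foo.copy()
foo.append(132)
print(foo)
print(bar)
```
[9, 1, 132]
[9, 1]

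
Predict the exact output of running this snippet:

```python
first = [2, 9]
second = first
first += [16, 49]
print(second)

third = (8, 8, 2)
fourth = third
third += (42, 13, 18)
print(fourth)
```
[2, 9, 16, 49]
(8, 8, 2)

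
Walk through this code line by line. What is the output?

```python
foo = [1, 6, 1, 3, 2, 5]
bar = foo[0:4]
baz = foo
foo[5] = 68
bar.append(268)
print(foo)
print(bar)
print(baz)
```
[1, 6, 1, 3, 2, 68]
[1, 6, 1, 3, 268]
[1, 6, 1, 3, 2, 68]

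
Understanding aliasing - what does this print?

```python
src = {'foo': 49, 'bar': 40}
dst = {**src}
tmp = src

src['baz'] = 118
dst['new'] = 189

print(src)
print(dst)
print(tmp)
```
{'foo': 49, 'bar': 40, 'baz': 118}
{'foo': 49, 'bar': 40, 'new': 189}
{'foo': 49, 'bar': 40, 'baz': 118}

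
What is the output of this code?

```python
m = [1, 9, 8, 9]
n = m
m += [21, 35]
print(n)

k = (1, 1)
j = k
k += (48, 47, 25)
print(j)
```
[1, 9, 8, 9, 21, 35]
(1, 1)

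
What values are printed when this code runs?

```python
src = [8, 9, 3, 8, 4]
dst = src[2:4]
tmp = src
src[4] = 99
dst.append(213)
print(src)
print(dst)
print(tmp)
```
[8, 9, 3, 8, 99]
[3, 8, 213]
[8, 9, 3, 8, 99]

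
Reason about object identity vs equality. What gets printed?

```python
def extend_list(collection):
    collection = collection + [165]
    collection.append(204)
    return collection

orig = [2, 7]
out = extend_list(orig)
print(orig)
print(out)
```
[2, 7]
[2, 7, 165, 204]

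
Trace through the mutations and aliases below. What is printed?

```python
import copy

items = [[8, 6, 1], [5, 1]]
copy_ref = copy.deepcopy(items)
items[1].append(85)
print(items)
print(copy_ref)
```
[[8, 6, 1], [5, 1, 85]]
[[8, 6, 1], [5, 1]]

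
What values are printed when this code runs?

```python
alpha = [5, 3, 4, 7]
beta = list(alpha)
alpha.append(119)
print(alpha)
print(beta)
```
[5, 3, 4, 7, 119]
[5, 3, 4, 7]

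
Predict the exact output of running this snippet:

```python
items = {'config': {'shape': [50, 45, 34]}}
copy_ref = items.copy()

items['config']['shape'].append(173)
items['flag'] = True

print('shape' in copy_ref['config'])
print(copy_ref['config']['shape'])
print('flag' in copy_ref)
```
True
[50, 45, 34, 173]
False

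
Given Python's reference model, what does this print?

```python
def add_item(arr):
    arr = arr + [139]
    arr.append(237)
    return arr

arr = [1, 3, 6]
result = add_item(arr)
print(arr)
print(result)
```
[1, 3, 6]
[1, 3, 6, 139, 237]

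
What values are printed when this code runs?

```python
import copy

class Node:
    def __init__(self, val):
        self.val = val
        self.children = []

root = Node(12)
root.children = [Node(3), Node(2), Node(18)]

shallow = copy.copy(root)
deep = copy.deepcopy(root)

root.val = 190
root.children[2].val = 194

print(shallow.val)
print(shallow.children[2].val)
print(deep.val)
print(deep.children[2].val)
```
12
194
12
18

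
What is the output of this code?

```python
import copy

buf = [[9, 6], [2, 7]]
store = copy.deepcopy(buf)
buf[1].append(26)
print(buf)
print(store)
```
[[9, 6], [2, 7, 26]]
[[9, 6], [2, 7]]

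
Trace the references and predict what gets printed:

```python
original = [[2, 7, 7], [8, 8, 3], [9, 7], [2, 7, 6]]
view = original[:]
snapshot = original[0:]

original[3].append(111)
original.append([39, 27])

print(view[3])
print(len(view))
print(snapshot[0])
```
[2, 7, 6, 111]
4
[2, 7, 7]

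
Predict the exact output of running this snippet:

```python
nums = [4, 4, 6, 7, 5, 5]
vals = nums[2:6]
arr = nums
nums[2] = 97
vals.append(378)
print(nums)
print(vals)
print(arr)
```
[4, 4, 97, 7, 5, 5]
[6, 7, 5, 5, 378]
[4, 4, 97, 7, 5, 5]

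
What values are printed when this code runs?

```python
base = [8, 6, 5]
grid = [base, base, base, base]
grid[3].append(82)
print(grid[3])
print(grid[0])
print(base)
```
[8, 6, 5, 82]
[8, 6, 5, 82]
[8, 6, 5, 82]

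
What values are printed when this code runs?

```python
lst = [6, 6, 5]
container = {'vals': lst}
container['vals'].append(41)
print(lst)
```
[6, 6, 5, 41]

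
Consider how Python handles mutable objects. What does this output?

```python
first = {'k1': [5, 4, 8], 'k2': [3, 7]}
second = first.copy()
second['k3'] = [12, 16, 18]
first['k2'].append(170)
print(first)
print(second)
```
{'k1': [5, 4, 8], 'k2': [3, 7, 170]}
{'k1': [5, 4, 8], 'k2': [3, 7, 170], 'k3': [12, 16, 18]}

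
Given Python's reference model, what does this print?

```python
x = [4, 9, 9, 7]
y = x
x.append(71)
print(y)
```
[4, 9, 9, 7, 71]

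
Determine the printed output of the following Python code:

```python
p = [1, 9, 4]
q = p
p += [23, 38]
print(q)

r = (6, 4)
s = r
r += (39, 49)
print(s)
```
[1, 9, 4, 23, 38]
(6, 4)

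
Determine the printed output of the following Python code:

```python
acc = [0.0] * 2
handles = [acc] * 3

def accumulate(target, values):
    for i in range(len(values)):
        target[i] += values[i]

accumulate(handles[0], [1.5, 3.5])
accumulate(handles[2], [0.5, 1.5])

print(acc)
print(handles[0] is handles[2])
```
[2.0, 5.0]
True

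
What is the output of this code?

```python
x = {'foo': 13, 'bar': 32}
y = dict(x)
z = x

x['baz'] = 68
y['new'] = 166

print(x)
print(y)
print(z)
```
{'foo': 13, 'bar': 32, 'baz': 68}
{'foo': 13, 'bar': 32, 'new': 166}
{'foo': 13, 'bar': 32, 'baz': 68}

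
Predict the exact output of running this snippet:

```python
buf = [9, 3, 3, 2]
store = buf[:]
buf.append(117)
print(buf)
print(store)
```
[9, 3, 3, 2, 117]
[9, 3, 3, 2]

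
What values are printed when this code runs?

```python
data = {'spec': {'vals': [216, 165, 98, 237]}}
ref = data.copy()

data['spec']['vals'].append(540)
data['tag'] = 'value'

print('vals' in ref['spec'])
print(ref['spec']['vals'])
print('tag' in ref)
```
True
[216, 165, 98, 237, 540]
False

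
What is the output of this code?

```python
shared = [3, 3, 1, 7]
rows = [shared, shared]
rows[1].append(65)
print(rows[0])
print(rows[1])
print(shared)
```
[3, 3, 1, 7, 65]
[3, 3, 1, 7, 65]
[3, 3, 1, 7, 65]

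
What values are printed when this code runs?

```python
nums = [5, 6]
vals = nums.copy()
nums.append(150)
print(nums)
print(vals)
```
[5, 6, 150]
[5, 6]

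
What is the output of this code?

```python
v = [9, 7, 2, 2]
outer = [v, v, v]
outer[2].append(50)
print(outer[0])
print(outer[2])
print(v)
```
[9, 7, 2, 2, 50]
[9, 7, 2, 2, 50]
[9, 7, 2, 2, 50]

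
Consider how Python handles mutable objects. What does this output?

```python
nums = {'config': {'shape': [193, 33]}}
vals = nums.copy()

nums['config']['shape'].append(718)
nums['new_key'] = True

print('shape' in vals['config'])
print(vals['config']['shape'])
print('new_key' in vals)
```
True
[193, 33, 718]
False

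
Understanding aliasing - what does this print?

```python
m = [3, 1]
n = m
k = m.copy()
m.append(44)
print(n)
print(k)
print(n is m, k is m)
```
[3, 1, 44]
[3, 1]
True False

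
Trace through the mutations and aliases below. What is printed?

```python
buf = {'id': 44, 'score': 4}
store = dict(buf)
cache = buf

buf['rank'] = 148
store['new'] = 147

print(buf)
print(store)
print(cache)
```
{'id': 44, 'score': 4, 'rank': 148}
{'id': 44, 'score': 4, 'new': 147}
{'id': 44, 'score': 4, 'rank': 148}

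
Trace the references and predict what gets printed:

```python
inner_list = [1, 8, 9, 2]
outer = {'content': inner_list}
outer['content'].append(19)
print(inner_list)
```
[1, 8, 9, 2, 19]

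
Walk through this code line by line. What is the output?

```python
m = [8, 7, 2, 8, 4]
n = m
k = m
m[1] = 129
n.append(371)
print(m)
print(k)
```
[8, 129, 2, 8, 4, 371]
[8, 129, 2, 8, 4, 371]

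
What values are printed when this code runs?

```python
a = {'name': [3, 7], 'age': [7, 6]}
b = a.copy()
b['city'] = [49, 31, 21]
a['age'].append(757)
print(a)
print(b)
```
{'name': [3, 7], 'age': [7, 6, 757]}
{'name': [3, 7], 'age': [7, 6, 757], 'city': [49, 31, 21]}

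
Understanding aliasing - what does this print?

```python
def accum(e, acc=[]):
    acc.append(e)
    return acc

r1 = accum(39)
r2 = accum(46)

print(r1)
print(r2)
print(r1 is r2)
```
[39, 46]
[39, 46]
True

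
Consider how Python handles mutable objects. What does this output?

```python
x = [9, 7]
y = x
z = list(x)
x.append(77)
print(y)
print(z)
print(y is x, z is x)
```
[9, 7, 77]
[9, 7]
True False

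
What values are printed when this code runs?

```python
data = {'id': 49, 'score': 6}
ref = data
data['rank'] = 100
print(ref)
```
{'id': 49, 'score': 6, 'rank': 100}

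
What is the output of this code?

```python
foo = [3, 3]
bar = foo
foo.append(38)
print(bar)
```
[3, 3, 38]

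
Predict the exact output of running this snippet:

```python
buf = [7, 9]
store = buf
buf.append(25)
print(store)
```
[7, 9, 25]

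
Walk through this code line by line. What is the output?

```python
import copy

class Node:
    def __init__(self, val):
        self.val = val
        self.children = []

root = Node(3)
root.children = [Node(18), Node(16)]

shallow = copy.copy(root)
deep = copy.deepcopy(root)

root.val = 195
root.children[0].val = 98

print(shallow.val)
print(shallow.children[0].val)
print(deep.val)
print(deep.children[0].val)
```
3
98
3
18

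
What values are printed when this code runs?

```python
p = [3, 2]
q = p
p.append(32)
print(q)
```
[3, 2, 32]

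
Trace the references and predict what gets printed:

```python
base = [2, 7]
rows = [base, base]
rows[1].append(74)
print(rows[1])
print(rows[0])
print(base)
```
[2, 7, 74]
[2, 7, 74]
[2, 7, 74]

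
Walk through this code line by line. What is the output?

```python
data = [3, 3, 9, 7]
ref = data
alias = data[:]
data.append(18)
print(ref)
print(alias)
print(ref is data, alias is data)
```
[3, 3, 9, 7, 18]
[3, 3, 9, 7]
True False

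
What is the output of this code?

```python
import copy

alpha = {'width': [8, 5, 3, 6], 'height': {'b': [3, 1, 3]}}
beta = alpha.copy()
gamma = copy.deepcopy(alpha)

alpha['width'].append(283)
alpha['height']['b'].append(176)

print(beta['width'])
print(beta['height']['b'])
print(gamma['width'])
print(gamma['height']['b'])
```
[8, 5, 3, 6, 283]
[3, 1, 3, 176]
[8, 5, 3, 6]
[3, 1, 3]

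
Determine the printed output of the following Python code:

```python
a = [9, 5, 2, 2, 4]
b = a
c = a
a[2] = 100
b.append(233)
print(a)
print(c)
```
[9, 5, 100, 2, 4, 233]
[9, 5, 100, 2, 4, 233]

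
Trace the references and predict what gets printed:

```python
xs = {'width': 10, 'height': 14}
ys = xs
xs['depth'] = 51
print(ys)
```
{'width': 10, 'height': 14, 'depth': 51}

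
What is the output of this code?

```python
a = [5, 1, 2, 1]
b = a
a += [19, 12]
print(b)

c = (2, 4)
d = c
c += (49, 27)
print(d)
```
[5, 1, 2, 1, 19, 12]
(2, 4)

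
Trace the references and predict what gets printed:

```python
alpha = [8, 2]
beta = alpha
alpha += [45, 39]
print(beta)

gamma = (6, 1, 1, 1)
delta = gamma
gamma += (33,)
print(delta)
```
[8, 2, 45, 39]
(6, 1, 1, 1)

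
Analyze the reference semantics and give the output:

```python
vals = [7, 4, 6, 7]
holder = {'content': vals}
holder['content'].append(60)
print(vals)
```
[7, 4, 6, 7, 60]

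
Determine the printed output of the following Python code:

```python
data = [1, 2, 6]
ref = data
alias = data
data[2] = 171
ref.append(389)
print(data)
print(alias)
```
[1, 2, 171, 389]
[1, 2, 171, 389]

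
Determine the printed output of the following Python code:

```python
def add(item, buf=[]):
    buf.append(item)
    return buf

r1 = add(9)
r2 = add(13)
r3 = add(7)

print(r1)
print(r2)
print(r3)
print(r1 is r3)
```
[9, 13, 7]
[9, 13, 7]
[9, 13, 7]
True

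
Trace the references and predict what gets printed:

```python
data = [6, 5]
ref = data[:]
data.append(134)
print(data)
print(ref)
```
[6, 5, 134]
[6, 5]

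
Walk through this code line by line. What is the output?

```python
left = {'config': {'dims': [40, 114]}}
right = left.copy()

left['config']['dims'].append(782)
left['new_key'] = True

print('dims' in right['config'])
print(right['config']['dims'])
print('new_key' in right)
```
True
[40, 114, 782]
False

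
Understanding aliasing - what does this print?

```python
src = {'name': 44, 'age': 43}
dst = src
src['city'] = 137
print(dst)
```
{'name': 44, 'age': 43, 'city': 137}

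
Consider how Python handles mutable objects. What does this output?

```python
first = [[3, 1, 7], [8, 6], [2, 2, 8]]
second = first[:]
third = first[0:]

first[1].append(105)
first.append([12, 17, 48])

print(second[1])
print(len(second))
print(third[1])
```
[8, 6, 105]
3
[8, 6, 105]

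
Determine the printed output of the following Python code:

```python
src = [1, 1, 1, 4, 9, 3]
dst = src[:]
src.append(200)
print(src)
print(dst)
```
[1, 1, 1, 4, 9, 3, 200]
[1, 1, 1, 4, 9, 3]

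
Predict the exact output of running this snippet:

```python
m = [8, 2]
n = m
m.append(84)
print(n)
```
[8, 2, 84]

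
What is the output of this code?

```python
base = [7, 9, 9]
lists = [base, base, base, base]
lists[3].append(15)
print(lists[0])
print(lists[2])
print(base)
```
[7, 9, 9, 15]
[7, 9, 9, 15]
[7, 9, 9, 15]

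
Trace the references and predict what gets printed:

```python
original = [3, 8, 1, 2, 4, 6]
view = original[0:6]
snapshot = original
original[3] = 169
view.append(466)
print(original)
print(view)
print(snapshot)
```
[3, 8, 1, 169, 4, 6]
[3, 8, 1, 2, 4, 6, 466]
[3, 8, 1, 169, 4, 6]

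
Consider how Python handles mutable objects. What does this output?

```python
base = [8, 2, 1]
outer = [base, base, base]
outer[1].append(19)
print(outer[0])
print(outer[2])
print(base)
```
[8, 2, 1, 19]
[8, 2, 1, 19]
[8, 2, 1, 19]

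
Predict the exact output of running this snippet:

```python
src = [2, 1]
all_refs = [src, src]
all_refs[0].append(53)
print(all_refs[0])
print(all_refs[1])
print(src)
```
[2, 1, 53]
[2, 1, 53]
[2, 1, 53]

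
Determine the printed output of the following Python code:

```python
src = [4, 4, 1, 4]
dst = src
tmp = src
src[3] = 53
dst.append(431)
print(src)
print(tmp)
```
[4, 4, 1, 53, 431]
[4, 4, 1, 53, 431]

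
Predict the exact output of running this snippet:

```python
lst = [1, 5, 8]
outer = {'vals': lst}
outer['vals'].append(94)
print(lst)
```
[1, 5, 8, 94]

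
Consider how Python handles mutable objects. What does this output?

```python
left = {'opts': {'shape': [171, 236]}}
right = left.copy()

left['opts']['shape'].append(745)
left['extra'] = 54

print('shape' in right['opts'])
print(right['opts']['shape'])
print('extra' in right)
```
True
[171, 236, 745]
False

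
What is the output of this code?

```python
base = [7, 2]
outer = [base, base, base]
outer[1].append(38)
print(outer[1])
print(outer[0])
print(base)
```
[7, 2, 38]
[7, 2, 38]
[7, 2, 38]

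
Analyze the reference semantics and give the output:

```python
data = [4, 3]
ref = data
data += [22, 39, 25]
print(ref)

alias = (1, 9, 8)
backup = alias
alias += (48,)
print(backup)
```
[4, 3, 22, 39, 25]
(1, 9, 8)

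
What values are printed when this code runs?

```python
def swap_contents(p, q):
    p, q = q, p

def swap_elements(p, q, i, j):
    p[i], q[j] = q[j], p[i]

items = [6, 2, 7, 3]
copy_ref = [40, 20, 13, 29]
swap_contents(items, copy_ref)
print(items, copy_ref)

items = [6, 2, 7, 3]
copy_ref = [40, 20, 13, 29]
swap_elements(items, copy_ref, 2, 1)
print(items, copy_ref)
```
[6, 2, 7, 3] [40, 20, 13, 29]
[6, 2, 20, 3] [40, 7, 13, 29]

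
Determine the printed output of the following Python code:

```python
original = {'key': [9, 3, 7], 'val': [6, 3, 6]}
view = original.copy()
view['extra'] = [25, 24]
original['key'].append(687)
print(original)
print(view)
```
{'key': [9, 3, 7, 687], 'val': [6, 3, 6]}
{'key': [9, 3, 7, 687], 'val': [6, 3, 6], 'extra': [25, 24]}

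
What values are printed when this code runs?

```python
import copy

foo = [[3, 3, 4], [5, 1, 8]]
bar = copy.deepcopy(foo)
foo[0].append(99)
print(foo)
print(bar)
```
[[3, 3, 4, 99], [5, 1, 8]]
[[3, 3, 4], [5, 1, 8]]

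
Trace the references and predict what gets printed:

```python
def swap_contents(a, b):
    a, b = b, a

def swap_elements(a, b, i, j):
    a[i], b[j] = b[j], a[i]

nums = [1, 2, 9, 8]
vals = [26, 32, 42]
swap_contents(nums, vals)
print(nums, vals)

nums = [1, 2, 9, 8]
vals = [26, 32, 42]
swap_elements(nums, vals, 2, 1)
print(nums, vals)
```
[1, 2, 9, 8] [26, 32, 42]
[1, 2, 32, 8] [26, 9, 42]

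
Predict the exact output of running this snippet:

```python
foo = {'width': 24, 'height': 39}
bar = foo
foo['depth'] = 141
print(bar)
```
{'width': 24, 'height': 39, 'depth': 141}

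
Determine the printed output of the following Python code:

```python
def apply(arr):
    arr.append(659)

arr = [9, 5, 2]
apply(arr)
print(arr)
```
[9, 5, 2, 659]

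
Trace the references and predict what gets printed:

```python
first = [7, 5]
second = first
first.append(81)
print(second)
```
[7, 5, 81]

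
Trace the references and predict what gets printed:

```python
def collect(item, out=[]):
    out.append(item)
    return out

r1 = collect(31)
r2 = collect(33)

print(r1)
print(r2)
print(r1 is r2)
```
[31, 33]
[31, 33]
True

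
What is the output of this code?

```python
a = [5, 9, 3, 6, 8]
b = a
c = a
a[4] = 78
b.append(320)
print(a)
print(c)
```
[5, 9, 3, 6, 78, 320]
[5, 9, 3, 6, 78, 320]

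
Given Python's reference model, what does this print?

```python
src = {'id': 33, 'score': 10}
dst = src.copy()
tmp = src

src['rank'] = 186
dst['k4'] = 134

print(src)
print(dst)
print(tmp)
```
{'id': 33, 'score': 10, 'rank': 186}
{'id': 33, 'score': 10, 'k4': 134}
{'id': 33, 'score': 10, 'rank': 186}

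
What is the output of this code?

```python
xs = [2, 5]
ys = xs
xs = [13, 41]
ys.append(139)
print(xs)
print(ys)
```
[13, 41]
[2, 5, 139]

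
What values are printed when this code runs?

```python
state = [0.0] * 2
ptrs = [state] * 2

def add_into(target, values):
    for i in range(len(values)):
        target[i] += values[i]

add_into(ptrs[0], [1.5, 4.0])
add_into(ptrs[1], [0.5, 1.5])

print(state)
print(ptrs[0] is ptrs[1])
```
[2.0, 5.5]
True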